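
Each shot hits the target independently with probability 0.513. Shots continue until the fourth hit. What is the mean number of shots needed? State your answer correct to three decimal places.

7.797

Y = total shots until the fourth success; negative binomial with r=4, p=0.513.
E[Y] = r / p = 4 / 0.513 = 7.79727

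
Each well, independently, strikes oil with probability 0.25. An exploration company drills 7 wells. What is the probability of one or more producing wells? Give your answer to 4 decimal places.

P(at least one) = 1 − P(none) = 1 − (1 − 0.25)^7
= 1 − 0.133484 = 0.866516

0.8665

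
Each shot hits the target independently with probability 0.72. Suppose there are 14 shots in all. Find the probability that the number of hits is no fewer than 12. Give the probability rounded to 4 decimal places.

0.2033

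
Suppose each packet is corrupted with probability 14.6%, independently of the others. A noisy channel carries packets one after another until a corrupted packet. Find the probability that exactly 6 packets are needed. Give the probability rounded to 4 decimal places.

Geometric (trials to first success), p = 0.146.
P(Y = 6) = (1−p)^5 · p = 0.45424 · 0.146 = 0.066320

0.0663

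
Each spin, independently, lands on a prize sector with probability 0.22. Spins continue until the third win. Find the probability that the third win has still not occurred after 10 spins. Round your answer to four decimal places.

0.6169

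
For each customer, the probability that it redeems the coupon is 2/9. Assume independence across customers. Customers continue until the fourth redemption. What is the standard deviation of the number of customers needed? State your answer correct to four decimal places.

Y = total customers until the fourth success; negative binomial with r=4, p=0.222222.
SD(Y) = √[r(1−p)/p²] = √(63.000000) = 7.937254

7.9373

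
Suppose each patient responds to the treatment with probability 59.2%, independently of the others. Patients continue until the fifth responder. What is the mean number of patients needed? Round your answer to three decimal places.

8.446

Y = total patients until the fifth success; negative binomial with r=5, p=0.592.
E[Y] = r / p = 5 / 0.592 = 8.44595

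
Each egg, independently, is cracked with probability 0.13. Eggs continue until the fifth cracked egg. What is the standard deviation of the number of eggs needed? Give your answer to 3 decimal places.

16.044

Y = total eggs until the fifth success; negative binomial with r=5, p=0.13.
SD(Y) = √[r(1−p)/p²] = √(257.39645) = 16.04358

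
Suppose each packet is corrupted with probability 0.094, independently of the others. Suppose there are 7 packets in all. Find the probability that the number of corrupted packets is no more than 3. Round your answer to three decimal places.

X ~ Binomial(7, 0.094); P(X ≤ 3) = Σ C(7,k) p^k (1−p)^(7−k) over k:
  k=0: C(7,0)·0.094^0·0.906^7 = 0.50107
  k=1: C(7,1)·0.094^1·0.906^6 = 0.36391
  k=2: C(7,2)·0.094^2·0.906^5 = 0.11327
  k=3: C(7,3)·0.094^3·0.906^4 = 0.01959
Total = 0.99784

0.998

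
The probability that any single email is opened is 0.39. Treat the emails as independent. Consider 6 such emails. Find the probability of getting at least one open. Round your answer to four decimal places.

P(at least one) = 1 − P(none) = 1 − (1 − 0.39)^6
= 1 − 0.051520 = 0.948480

0.9485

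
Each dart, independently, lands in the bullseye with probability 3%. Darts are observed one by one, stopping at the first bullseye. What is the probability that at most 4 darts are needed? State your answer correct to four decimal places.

0.1147

Y = number of darts to the first success; geometric, p = 0.03.
P(Y ≤ 4) = 1 − (1−p)^4 = 1 − 0.885293 = 0.114707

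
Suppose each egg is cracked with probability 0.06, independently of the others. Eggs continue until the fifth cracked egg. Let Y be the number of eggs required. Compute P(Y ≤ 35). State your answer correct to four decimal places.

0.0563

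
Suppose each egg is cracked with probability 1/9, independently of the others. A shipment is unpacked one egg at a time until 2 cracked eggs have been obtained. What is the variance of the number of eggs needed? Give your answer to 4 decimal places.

Y = total eggs until the second success; negative binomial with r=2, p=0.111111.
Var(Y) = r(1−p)/p² = 2·0.888889 / 0.111111² = 144.000000

144.0000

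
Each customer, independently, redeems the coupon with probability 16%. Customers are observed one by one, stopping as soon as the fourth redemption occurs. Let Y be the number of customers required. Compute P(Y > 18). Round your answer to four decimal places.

0.6771

Needing more than 18 customers ⇔ fewer than 4 successes in the first 18. With X ~ Binomial(18, 0.16), P(Y > 18) = P(X ≤ 3).
  k=0: C(18,0)·0.16^0·0.84^18 = 0.043354
  k=1: C(18,1)·0.16^1·0.84^17 = 0.148642
  k=2: C(18,2)·0.16^2·0.84^16 = 0.240658
  k=3: C(18,3)·0.16^3·0.84^15 = 0.244478
P(X ≤ 3) = 0.677131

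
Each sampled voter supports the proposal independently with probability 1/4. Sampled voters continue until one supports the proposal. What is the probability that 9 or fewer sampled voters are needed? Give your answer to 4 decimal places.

0.9249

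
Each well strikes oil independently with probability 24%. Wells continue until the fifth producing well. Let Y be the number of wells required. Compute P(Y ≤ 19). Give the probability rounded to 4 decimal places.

0.4936

Finishing within 19 wells ⇔ at least 5 successes in the first 19. With X ~ Binomial(19, 0.24), P(Y ≤ 19) = 1 − P(X ≤ 4).
  k=0: C(19,0)·0.24^0·0.76^19 = 0.005438
  k=1: C(19,1)·0.24^1·0.76^18 = 0.032629
  k=2: C(19,2)·0.24^2·0.76^17 = 0.092736
  k=3: C(19,3)·0.24^3·0.76^16 = 0.165949
  k=4: C(19,4)·0.24^4·0.76^15 = 0.209620
1 − 0.506373 = 0.493627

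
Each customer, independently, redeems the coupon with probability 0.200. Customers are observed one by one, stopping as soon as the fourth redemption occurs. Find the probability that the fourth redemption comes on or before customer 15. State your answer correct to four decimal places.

Finishing within 15 customers ⇔ at least 4 successes in the first 15. With X ~ Binomial(15, 0.20), P(Y ≤ 15) = 1 − P(X ≤ 3).
  k=0: C(15,0)·0.20^0·0.80^15 = 0.035184
  k=1: C(15,1)·0.20^1·0.80^14 = 0.131941
  k=2: C(15,2)·0.20^2·0.80^13 = 0.230897
  k=3: C(15,3)·0.20^3·0.80^12 = 0.250139
1 − 0.648162 = 0.351838

0.3518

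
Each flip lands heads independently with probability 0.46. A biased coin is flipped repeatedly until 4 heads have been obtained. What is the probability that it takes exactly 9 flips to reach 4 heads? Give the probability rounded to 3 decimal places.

Y = trial on which the fourth success occurs; negative binomial, r=4, p=0.46.
P(Y=9) = C(8,3) · p^4 · (1−p)^5
= 56 · 0.044775 · 0.045917 = 0.11513

0.115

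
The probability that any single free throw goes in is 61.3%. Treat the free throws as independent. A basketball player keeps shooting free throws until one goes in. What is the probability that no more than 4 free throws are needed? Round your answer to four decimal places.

Y = number of free throws to the first success; geometric, p = 0.613.
P(Y ≤ 4) = 1 − (1−p)^4 = 1 − 0.022431 = 0.977569

0.9776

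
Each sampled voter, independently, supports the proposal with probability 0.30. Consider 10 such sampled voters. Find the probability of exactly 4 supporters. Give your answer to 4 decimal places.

0.2001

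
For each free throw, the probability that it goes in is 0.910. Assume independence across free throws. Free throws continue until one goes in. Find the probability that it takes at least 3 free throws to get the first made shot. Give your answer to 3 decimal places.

0.008

Y = number of free throws to the first success; geometric, p = 0.91.
P(Y > 2) = P(first 2 all fail) = (1−p)^2 = 0.00810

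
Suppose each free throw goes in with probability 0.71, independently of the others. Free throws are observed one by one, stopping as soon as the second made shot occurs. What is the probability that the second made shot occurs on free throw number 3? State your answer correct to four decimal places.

0.2924

Y = trial on which the second success occurs; negative binomial, r=2, p=0.71.
P(Y=3) = C(2,1) · p^2 · (1−p)^1
= 2 · 0.5041 · 0.29 = 0.292378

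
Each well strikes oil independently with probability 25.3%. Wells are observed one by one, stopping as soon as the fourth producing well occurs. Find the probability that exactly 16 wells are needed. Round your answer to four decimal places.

0.0563

Y = trial on which the fourth success occurs; negative binomial, r=4, p=0.253.
P(Y=16) = C(15,3) · p^4 · (1−p)^12
= 455 · 0.0040972 · 0.030189 = 0.056278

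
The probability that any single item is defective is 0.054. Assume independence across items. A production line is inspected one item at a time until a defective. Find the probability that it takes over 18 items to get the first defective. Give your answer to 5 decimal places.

0.36816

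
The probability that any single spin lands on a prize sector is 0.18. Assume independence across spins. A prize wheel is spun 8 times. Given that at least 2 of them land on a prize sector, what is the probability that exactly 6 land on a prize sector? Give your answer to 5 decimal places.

0.00147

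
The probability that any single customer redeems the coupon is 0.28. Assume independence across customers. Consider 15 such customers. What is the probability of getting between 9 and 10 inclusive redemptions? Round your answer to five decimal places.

X ~ Binomial(15, 0.28); P(9 ≤ X ≤ 10) = Σ C(15,k) p^k (1−p)^(15−k) over k:
  k=9: C(15,9)·0.28^9·0.72^6 = 0.0073760
  k=10: C(15,10)·0.28^10·0.72^5 = 0.0017211
Total = 0.0090971

0.00910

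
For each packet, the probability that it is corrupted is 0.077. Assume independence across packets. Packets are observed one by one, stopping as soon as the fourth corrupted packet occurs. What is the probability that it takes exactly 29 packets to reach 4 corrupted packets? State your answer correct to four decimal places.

0.0155

Y = trial on which the fourth success occurs; negative binomial, r=4, p=0.077.
P(Y=29) = C(28,3) · p^4 · (1−p)^25
= 3276 · 3.5153e-05 · 0.13491 = 0.015536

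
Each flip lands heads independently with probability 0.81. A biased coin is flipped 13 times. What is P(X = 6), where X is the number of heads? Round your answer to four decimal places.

X ~ Binomial(n=13, p=0.81).
P(X=6) = C(13,6) · p^6 · (1−p)^7
= 1716 · 0.28243 · 8.9387e-06 = 0.004332

0.0043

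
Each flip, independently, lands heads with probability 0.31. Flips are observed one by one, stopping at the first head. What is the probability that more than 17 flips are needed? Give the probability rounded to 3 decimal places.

0.002

Y = number of flips to the first success; geometric, p = 0.31.
P(Y > 17) = P(first 17 all fail) = (1−p)^17 = 0.00182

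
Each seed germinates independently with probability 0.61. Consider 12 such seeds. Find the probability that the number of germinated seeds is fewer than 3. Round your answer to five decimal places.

X ~ Binomial(12, 0.61); P(X ≤ 2) = Σ C(12,k) p^k (1−p)^(12−k) over k:
  k=0: C(12,0)·0.61^0·0.39^12 = 0.0000124
  k=1: C(12,1)·0.61^1·0.39^11 = 0.0002324
  k=2: C(12,2)·0.61^2·0.39^10 = 0.0019992
Total = 0.0022439

0.00224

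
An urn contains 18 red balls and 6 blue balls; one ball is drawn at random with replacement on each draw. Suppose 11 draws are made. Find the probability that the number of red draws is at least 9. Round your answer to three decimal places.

X ~ Binomial(11, 0.75); P(X ≥ 9) = Σ C(11,k) p^k (1−p)^(11−k) over k:
  k=9: C(11,9)·0.75^9·0.25^2 = 0.25810
  k=10: C(11,10)·0.75^10·0.25^1 = 0.15486
  k=11: C(11,11)·0.75^11·0.25^0 = 0.04224
Total = 0.45520

0.455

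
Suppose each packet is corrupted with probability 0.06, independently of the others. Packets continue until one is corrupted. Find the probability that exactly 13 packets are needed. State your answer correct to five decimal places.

Geometric (trials to first success), p = 0.06.
P(Y = 13) = (1−p)^12 · p = 0.47592 · 0.06 = 0.0285552

0.02856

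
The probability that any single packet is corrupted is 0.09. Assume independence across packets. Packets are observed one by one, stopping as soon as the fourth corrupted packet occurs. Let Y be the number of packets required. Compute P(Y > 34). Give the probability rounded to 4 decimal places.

Needing more than 34 packets ⇔ fewer than 4 successes in the first 34. With X ~ Binomial(34, 0.09), P(Y > 34) = P(X ≤ 3).
  k=0: C(34,0)·0.09^0·0.91^34 = 0.040496
  k=1: C(34,1)·0.09^1·0.91^33 = 0.136172
  k=2: C(34,2)·0.09^2·0.91^32 = 0.222215
  k=3: C(34,3)·0.09^3·0.91^31 = 0.234424
P(X ≤ 3) = 0.633306

0.6333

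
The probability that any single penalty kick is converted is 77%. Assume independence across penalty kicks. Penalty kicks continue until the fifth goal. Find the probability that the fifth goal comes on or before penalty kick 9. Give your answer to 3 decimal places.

0.965

Finishing within 9 penalty kicks ⇔ at least 5 successes in the first 9. With X ~ Binomial(9, 0.77), P(Y ≤ 9) = 1 − P(X ≤ 4).
  k=0: C(9,0)·0.77^0·0.23^9 = 0.00000
  k=1: C(9,1)·0.77^1·0.23^8 = 0.00005
  k=2: C(9,2)·0.77^2·0.23^7 = 0.00073
  k=3: C(9,3)·0.77^3·0.23^6 = 0.00568
  k=4: C(9,4)·0.77^4·0.23^5 = 0.02851
1 − 0.03497 = 0.96503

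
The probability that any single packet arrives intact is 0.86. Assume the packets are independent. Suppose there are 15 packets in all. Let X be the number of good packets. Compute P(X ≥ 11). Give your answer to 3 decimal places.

X ~ Binomial(15, 0.86); P(X ≥ 11) = Σ C(15,k) p^k (1−p)^(15−k) over k:
  k=11: C(15,11)·0.86^11·0.14^4 = 0.09980
  k=12: C(15,12)·0.86^12·0.14^3 = 0.20435
  k=13: C(15,13)·0.86^13·0.14^2 = 0.28968
  k=14: C(15,14)·0.86^14·0.14^1 = 0.25421
  k=15: C(15,15)·0.86^15·0.14^0 = 0.10411
Total = 0.95215

0.952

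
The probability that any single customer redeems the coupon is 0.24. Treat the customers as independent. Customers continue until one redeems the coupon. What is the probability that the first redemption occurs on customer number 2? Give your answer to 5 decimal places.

Geometric (trials to first success), p = 0.24.
P(Y = 2) = (1−p)^1 · p = 0.76 · 0.24 = 0.1824000

0.18240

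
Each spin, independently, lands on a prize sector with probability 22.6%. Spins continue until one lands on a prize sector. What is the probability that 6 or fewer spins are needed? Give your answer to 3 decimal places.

Y = number of spins to the first success; geometric, p = 0.226.
P(Y ≤ 6) = 1 − (1−p)^6 = 1 − 0.21500 = 0.78500

0.785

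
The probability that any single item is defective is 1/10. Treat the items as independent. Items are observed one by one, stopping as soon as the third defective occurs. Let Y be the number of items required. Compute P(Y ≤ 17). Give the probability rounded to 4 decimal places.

0.2382

Finishing within 17 items ⇔ at least 3 successes in the first 17. With X ~ Binomial(17, 0.10), P(Y ≤ 17) = 1 − P(X ≤ 2).
  k=0: C(17,0)·0.10^0·0.90^17 = 0.166772
  k=1: C(17,1)·0.10^1·0.90^16 = 0.315013
  k=2: C(17,2)·0.10^2·0.90^15 = 0.280012
1 − 0.761797 = 0.238203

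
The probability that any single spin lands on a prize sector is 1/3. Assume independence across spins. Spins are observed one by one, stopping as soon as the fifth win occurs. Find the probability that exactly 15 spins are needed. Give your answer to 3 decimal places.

0.071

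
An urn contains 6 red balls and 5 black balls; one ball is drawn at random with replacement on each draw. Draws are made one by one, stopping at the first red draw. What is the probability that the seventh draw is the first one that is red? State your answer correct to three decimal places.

0.005

Geometric (trials to first success), p = 0.545455.
P(Y = 7) = (1−p)^6 · p = 0.0088199 · 0.545455 = 0.00481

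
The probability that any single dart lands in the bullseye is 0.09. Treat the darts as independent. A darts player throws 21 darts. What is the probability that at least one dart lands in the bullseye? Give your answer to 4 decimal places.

0.8620

P(at least one) = 1 − P(none) = 1 − (1 − 0.09)^21
= 1 − 0.137997 = 0.862003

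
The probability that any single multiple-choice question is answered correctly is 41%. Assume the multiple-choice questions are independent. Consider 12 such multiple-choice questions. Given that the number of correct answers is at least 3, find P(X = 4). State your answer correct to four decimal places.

X ~ Binomial(12, 0.41). Want P(X=4 | X≥3) = P(X=4) / P(X≥3).
P(X=4) = C(12,4)·0.41^4·0.59^8 = 0.205379
P(X≥3) = 1 − 0.001779 − 0.014837 − 0.056706 = 0.926678
Ratio = 0.205379 / 0.926678 = 0.221630

0.2216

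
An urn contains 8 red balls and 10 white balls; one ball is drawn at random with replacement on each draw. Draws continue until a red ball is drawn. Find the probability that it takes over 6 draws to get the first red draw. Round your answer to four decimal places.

0.0294

Y = number of draws to the first success; geometric, p = 0.444444.
P(Y > 6) = P(first 6 all fail) = (1−p)^6 = 0.029401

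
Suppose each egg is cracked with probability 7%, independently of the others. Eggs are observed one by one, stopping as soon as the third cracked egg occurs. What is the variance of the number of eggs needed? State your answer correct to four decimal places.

Y = total eggs until the third success; negative binomial with r=3, p=0.07.
Var(Y) = r(1−p)/p² = 3·0.93 / 0.07² = 569.387755

569.3878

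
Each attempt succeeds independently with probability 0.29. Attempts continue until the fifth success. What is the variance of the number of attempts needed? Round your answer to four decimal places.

Y = total attempts until the fifth success; negative binomial with r=5, p=0.29.
Var(Y) = r(1−p)/p² = 5·0.71 / 0.29² = 42.211653

42.2117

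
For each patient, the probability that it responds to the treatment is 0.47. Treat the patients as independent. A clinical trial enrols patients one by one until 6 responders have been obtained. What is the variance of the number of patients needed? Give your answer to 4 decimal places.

Y = total patients until the sixth success; negative binomial with r=6, p=0.47.
Var(Y) = r(1−p)/p² = 6·0.53 / 0.47² = 14.395654

14.3957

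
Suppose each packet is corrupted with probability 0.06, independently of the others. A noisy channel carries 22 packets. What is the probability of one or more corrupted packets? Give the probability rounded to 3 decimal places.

0.744

P(at least one) = 1 − P(none) = 1 − (1 − 0.06)^22
= 1 − 0.25634 = 0.74366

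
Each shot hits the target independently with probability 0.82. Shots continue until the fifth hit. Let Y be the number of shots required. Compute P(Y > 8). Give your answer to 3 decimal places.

0.040

Needing more than 8 shots ⇔ fewer than 5 successes in the first 8. With X ~ Binomial(8, 0.82), P(Y > 8) = P(X ≤ 4).
  k=0: C(8,0)·0.82^0·0.18^8 = 0.00000
  k=1: C(8,1)·0.82^1·0.18^7 = 0.00004
  k=2: C(8,2)·0.82^2·0.18^6 = 0.00064
  k=3: C(8,3)·0.82^3·0.18^5 = 0.00583
  k=4: C(8,4)·0.82^4·0.18^4 = 0.03322
P(X ≤ 4) = 0.03974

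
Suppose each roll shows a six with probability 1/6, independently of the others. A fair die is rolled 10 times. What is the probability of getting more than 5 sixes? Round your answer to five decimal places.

0.00244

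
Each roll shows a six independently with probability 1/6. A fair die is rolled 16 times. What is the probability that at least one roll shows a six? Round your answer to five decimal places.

P(at least one) = 1 − P(none) = 1 − (1 − 0.166667)^16
= 1 − 0.0540879 = 0.9459121

0.94591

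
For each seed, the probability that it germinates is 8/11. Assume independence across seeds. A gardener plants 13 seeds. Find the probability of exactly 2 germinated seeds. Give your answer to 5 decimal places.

0.00003

X ~ Binomial(n=13, p=0.727273).
P(X=2) = C(13,2) · p^2 · (1−p)^11
= 78 · 0.52893 · 6.2089e-07 = 0.0000256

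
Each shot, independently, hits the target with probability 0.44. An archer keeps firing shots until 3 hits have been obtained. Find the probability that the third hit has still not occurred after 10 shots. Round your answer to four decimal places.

0.1111

Needing more than 10 shots ⇔ fewer than 3 successes in the first 10. With X ~ Binomial(10, 0.44), P(Y > 10) = P(X ≤ 2).
  k=0: C(10,0)·0.44^0·0.56^10 = 0.003033
  k=1: C(10,1)·0.44^1·0.56^9 = 0.023831
  k=2: C(10,2)·0.44^2·0.56^8 = 0.084260
P(X ≤ 2) = 0.111124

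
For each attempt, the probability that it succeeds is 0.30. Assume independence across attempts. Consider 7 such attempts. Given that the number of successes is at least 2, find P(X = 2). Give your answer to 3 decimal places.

0.474

X ~ Binomial(7, 0.30). Want P(X=2 | X≥2) = P(X=2) / P(X≥2).
P(X=2) = C(7,2)·0.30^2·0.70^5 = 0.31765
P(X≥2) = 1 − 0.08235 − 0.24706 = 0.67058
Ratio = 0.31765 / 0.67058 = 0.47370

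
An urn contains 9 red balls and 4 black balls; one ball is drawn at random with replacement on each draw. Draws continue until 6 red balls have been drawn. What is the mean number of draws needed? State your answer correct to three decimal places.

8.667

Y = total draws until the sixth success; negative binomial with r=6, p=0.692308.
E[Y] = r / p = 6 / 0.692308 = 8.66667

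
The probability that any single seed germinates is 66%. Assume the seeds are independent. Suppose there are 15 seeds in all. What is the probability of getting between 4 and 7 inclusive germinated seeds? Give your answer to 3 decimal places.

X ~ Binomial(15, 0.66); P(4 ≤ X ≤ 7) = Σ C(15,k) p^k (1−p)^(15−k) over k:
  k=4: C(15,4)·0.66^4·0.34^11 = 0.00182
  k=5: C(15,5)·0.66^5·0.34^10 = 0.00776
  k=6: C(15,6)·0.66^6·0.34^9 = 0.02512
  k=7: C(15,7)·0.66^7·0.34^8 = 0.06269
Total = 0.09739

0.097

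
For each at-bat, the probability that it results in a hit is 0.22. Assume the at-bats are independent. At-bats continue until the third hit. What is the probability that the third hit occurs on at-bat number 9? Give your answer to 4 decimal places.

Y = trial on which the third success occurs; negative binomial, r=3, p=0.22.
P(Y=9) = C(8,2) · p^3 · (1−p)^6
= 28 · 0.010648 · 0.2252 = 0.067142

0.0671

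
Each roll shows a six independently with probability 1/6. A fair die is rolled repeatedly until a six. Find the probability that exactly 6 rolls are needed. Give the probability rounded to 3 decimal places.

Geometric (trials to first success), p = 0.166667.
P(Y = 6) = (1−p)^5 · p = 0.40188 · 0.166667 = 0.06698

0.067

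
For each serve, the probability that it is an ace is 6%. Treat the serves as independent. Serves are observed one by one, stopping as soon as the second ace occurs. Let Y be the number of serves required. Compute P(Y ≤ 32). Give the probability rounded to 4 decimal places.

Finishing within 32 serves ⇔ at least 2 successes in the first 32. With X ~ Binomial(32, 0.06), P(Y ≤ 32) = 1 − P(X ≤ 1).
  k=0: C(32,0)·0.06^0·0.94^32 = 0.138067
  k=1: C(32,1)·0.06^1·0.94^31 = 0.282010
1 − 0.420078 = 0.579922

0.5799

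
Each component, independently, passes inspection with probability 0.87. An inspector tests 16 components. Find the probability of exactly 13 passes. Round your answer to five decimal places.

0.20127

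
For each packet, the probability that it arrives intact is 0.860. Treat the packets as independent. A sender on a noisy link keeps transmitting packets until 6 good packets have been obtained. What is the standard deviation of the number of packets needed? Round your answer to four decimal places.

Y = total packets until the sixth success; negative binomial with r=6, p=0.86.
SD(Y) = √[r(1−p)/p²] = √(1.135749) = 1.065715

1.0657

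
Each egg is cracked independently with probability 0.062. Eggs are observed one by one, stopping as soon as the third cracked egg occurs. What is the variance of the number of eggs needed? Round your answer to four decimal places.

Y = total eggs until the third success; negative binomial with r=3, p=0.062.
Var(Y) = r(1−p)/p² = 3·0.938 / 0.062² = 732.049948

732.0499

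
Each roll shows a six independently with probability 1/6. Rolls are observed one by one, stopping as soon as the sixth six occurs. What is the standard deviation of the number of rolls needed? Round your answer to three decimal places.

13.416

Y = total rolls until the sixth success; negative binomial with r=6, p=0.166667.
SD(Y) = √[r(1−p)/p²] = √(180.00000) = 13.41641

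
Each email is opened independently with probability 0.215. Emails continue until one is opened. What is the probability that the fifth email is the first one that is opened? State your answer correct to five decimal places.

0.08164

Geometric (trials to first success), p = 0.215.
P(Y = 5) = (1−p)^4 · p = 0.37973 · 0.215 = 0.0816426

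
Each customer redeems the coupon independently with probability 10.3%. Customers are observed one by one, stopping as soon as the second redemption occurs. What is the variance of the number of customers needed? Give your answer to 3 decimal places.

169.102

Y = total customers until the second success; negative binomial with r=2, p=0.103.
Var(Y) = r(1−p)/p² = 2·0.897 / 0.103² = 169.10171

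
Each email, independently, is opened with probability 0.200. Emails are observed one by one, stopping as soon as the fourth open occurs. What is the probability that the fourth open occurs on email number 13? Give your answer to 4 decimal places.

0.0472

Y = trial on which the fourth success occurs; negative binomial, r=4, p=0.20.
P(Y=13) = C(12,3) · p^4 · (1−p)^9
= 220 · 0.0016 · 0.13422 = 0.047245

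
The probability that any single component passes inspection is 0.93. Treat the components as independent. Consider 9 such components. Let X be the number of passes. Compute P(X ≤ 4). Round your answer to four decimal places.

X ~ Binomial(9, 0.93); P(X ≤ 4) = Σ C(9,k) p^k (1−p)^(9−k) over k:
  k=0: C(9,0)·0.93^0·0.07^9 = 0.000000
  k=1: C(9,1)·0.93^1·0.07^8 = 0.000000
  k=2: C(9,2)·0.93^2·0.07^7 = 0.000000
  k=3: C(9,3)·0.93^3·0.07^6 = 0.000008
  k=4: C(9,4)·0.93^4·0.07^5 = 0.000158
Total = 0.000167

0.0002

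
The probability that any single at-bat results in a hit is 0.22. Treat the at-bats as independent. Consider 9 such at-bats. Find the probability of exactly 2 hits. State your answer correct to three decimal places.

X ~ Binomial(n=9, p=0.22).
P(X=2) = C(9,2) · p^2 · (1−p)^7
= 36 · 0.0484 · 0.17566 = 0.30606

0.306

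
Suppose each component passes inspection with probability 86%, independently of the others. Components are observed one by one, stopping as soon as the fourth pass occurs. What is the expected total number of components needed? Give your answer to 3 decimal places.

Y = total components until the fourth success; negative binomial with r=4, p=0.86.
E[Y] = r / p = 4 / 0.86 = 4.65116

4.651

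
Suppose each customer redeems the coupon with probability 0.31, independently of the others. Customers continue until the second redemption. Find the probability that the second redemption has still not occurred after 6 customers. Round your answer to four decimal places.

0.3988

Needing more than 6 customers ⇔ fewer than 2 successes in the first 6. With X ~ Binomial(6, 0.31), P(Y > 6) = P(X ≤ 1).
  k=0: C(6,0)·0.31^0·0.69^6 = 0.107918
  k=1: C(6,1)·0.31^1·0.69^5 = 0.290910
P(X ≤ 1) = 0.398828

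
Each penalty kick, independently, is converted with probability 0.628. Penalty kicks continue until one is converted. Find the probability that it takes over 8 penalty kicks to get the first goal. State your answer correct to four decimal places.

Y = number of penalty kicks to the first success; geometric, p = 0.628.
P(Y > 8) = P(first 8 all fail) = (1−p)^8 = 0.000367

0.0004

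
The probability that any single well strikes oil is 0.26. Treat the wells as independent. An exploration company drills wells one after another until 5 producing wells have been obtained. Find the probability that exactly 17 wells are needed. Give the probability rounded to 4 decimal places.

0.0583

Y = trial on which the fifth success occurs; negative binomial, r=5, p=0.26.
P(Y=17) = C(16,4) · p^5 · (1−p)^12
= 1820 · 0.0011881 · 0.026964 = 0.058307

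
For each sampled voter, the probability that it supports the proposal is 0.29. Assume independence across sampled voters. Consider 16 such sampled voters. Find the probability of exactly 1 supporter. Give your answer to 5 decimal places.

0.02725

X ~ Binomial(n=16, p=0.29).
P(X=1) = C(16,1) · p^1 · (1−p)^15
= 16 · 0.29 · 0.0058732 = 0.0272517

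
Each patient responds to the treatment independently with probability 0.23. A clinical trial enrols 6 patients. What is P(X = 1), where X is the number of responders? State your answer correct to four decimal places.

0.3735

X ~ Binomial(n=6, p=0.23).
P(X=1) = C(6,1) · p^1 · (1−p)^5
= 6 · 0.23 · 0.27068 = 0.373536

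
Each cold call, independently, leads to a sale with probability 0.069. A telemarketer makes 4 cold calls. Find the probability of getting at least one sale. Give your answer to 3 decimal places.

P(at least one) = 1 − P(none) = 1 − (1 − 0.069)^4
= 1 − 0.75127 = 0.24873

0.249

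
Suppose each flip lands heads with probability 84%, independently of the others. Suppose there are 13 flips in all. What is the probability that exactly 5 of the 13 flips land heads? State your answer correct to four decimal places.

0.0002

X ~ Binomial(n=13, p=0.84).
P(X=5) = C(13,5) · p^5 · (1−p)^8
= 1287 · 0.41821 · 4.295e-07 = 0.000231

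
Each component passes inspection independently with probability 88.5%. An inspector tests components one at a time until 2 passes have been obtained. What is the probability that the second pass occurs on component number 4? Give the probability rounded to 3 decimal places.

0.031

Y = trial on which the second success occurs; negative binomial, r=2, p=0.885.
P(Y=4) = C(3,1) · p^2 · (1−p)^2
= 3 · 0.78322 · 0.013225 = 0.03107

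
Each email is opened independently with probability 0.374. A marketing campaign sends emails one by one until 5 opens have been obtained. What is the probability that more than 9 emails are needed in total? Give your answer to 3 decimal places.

0.785

Needing more than 9 emails ⇔ fewer than 5 successes in the first 9. With X ~ Binomial(9, 0.374), P(Y > 9) = P(X ≤ 4).
  k=0: C(9,0)·0.374^0·0.626^9 = 0.01476
  k=1: C(9,1)·0.374^1·0.626^8 = 0.07938
  k=2: C(9,2)·0.374^2·0.626^7 = 0.18970
  k=3: C(9,3)·0.374^3·0.626^6 = 0.26445
  k=4: C(9,4)·0.374^4·0.626^5 = 0.23699
P(X ≤ 4) = 0.78528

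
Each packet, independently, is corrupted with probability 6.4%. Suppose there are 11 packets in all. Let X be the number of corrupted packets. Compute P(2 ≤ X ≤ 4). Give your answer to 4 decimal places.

0.1532

X ~ Binomial(11, 0.064); P(2 ≤ X ≤ 4) = Σ C(11,k) p^k (1−p)^(11−k) over k:
  k=2: C(11,2)·0.064^2·0.936^9 = 0.124224
  k=3: C(11,3)·0.064^3·0.936^8 = 0.025482
  k=4: C(11,4)·0.064^4·0.936^7 = 0.003485
Total = 0.153190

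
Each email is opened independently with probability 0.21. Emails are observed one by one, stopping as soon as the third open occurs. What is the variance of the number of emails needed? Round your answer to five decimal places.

53.74150

Y = total emails until the third success; negative binomial with r=3, p=0.21.
Var(Y) = r(1−p)/p² = 3·0.79 / 0.21² = 53.7414966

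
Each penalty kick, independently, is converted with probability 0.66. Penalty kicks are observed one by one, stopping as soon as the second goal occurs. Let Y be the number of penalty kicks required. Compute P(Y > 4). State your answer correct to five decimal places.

0.11713

Needing more than 4 penalty kicks ⇔ fewer than 2 successes in the first 4. With X ~ Binomial(4, 0.66), P(Y > 4) = P(X ≤ 1).
  k=0: C(4,0)·0.66^0·0.34^4 = 0.0133634
  k=1: C(4,1)·0.66^1·0.34^3 = 0.1037626
P(X ≤ 1) = 0.1171259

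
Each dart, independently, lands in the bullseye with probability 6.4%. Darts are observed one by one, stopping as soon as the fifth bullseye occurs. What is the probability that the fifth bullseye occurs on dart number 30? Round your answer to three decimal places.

0.005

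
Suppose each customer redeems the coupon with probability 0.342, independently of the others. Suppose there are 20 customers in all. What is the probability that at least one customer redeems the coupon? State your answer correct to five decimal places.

P(at least one) = 1 − P(none) = 1 − (1 − 0.342)^20
= 1 − 0.0002315 = 0.9997685

0.99977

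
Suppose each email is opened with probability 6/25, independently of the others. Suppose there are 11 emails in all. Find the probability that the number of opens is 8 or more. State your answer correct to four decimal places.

X ~ Binomial(11, 0.24); P(X ≥ 8) = Σ C(11,k) p^k (1−p)^(11−k) over k:
  k=8: C(11,8)·0.24^8·0.76^3 = 0.000797
  k=9: C(11,9)·0.24^9·0.76^2 = 0.000084
  k=10: C(11,10)·0.24^10·0.76^1 = 0.000005
  k=11: C(11,11)·0.24^11·0.76^0 = 0.000000
Total = 0.000887

0.0009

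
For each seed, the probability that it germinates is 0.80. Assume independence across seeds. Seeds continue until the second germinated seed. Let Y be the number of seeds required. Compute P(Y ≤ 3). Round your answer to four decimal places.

0.8960

Finishing within 3 seeds ⇔ at least 2 successes in the first 3. With X ~ Binomial(3, 0.80), P(Y ≤ 3) = 1 − P(X ≤ 1).
  k=0: C(3,0)·0.80^0·0.20^3 = 0.008000
  k=1: C(3,1)·0.80^1·0.20^2 = 0.096000
1 − 0.104000 = 0.896000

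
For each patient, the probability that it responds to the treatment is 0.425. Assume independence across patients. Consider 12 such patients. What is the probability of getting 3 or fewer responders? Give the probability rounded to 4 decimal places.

X ~ Binomial(12, 0.425); P(X ≤ 3) = Σ C(12,k) p^k (1−p)^(12−k) over k:
  k=0: C(12,0)·0.425^0·0.575^12 = 0.001306
  k=1: C(12,1)·0.425^1·0.575^11 = 0.011586
  k=2: C(12,2)·0.425^2·0.575^10 = 0.047098
  k=3: C(12,3)·0.425^3·0.575^9 = 0.116038
Total = 0.176027

0.1760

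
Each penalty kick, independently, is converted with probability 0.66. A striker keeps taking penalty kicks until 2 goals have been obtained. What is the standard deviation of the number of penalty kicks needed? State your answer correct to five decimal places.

1.24943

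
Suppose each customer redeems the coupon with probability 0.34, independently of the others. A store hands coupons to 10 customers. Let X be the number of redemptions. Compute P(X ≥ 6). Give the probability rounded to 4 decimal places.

0.0836

X ~ Binomial(10, 0.34); P(X ≥ 6) = Σ C(10,k) p^k (1−p)^(10−k) over k:
  k=6: C(10,6)·0.34^6·0.66^4 = 0.061556
  k=7: C(10,7)·0.34^7·0.66^3 = 0.018120
  k=8: C(10,8)·0.34^8·0.66^2 = 0.003501
  k=9: C(10,9)·0.34^9·0.66^1 = 0.000401
  k=10: C(10,10)·0.34^10·0.66^0 = 0.000021
Total = 0.083598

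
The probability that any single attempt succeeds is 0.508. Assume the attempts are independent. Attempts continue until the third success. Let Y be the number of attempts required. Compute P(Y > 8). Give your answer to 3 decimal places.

0.134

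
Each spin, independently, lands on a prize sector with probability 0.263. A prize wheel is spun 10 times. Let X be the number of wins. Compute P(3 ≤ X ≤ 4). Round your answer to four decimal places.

0.4188

X ~ Binomial(10, 0.263); P(3 ≤ X ≤ 4) = Σ C(10,k) p^k (1−p)^(10−k) over k:
  k=3: C(10,3)·0.263^3·0.737^7 = 0.257823
  k=4: C(10,4)·0.263^4·0.737^6 = 0.161008
Total = 0.418830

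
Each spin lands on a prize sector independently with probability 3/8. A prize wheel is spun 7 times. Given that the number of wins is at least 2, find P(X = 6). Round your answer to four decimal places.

0.0151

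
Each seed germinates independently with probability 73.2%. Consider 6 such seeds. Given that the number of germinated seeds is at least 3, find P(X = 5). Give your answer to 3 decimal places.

0.355

X ~ Binomial(6, 0.732). Want P(X=5 | X≥3) = P(X=5) / P(X≥3).
P(X=5) = C(6,5)·0.732^5·0.268^1 = 0.33794
P(X≥3) = 1 − 0.00037 − 0.00607 − 0.04146 = 0.95210
Ratio = 0.33794 / 0.95210 = 0.35495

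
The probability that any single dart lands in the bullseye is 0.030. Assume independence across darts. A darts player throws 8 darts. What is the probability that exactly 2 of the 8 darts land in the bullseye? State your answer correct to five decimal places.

0.02099

X ~ Binomial(n=8, p=0.03).
P(X=2) = C(8,2) · p^2 · (1−p)^6
= 28 · 0.0009 · 0.83297 = 0.0209909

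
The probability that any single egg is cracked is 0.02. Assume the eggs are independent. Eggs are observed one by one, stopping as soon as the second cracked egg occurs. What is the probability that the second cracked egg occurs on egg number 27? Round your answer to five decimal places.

Y = trial on which the second success occurs; negative binomial, r=2, p=0.02.
P(Y=27) = C(26,1) · p^2 · (1−p)^25
= 26 · 0.0004 · 0.60346 = 0.0062760

0.00628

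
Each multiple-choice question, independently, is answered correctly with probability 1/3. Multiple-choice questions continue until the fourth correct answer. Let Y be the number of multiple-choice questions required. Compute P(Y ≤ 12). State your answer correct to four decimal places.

0.6069

Finishing within 12 multiple-choice questions ⇔ at least 4 successes in the first 12. With X ~ Binomial(12, 0.333333), P(Y ≤ 12) = 1 − P(X ≤ 3).
  k=0: C(12,0)·0.333333^0·0.666667^12 = 0.007707
  k=1: C(12,1)·0.333333^1·0.666667^11 = 0.046244
  k=2: C(12,2)·0.333333^2·0.666667^10 = 0.127171
  k=3: C(12,3)·0.333333^3·0.666667^9 = 0.211952
1 − 0.393075 = 0.606925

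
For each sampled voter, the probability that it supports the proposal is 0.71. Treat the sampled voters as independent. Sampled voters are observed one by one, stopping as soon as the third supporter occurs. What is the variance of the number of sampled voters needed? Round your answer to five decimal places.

Y = total sampled voters until the third success; negative binomial with r=3, p=0.71.
Var(Y) = r(1−p)/p² = 3·0.29 / 0.71² = 1.7258480

1.72585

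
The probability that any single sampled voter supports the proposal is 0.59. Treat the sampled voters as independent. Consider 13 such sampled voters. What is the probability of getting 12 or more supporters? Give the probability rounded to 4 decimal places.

X ~ Binomial(13, 0.59); P(X ≥ 12) = Σ C(13,k) p^k (1−p)^(13−k) over k:
  k=12: C(13,12)·0.59^12·0.41^1 = 0.009483
  k=13: C(13,13)·0.59^13·0.41^0 = 0.001050
Total = 0.010533

0.0105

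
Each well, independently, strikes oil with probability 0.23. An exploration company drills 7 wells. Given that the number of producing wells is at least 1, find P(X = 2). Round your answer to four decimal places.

0.3582

X ~ Binomial(7, 0.23). Want P(X=2 | X≥1) = P(X=2) / P(X≥1).
P(X=2) = C(7,2)·0.23^2·0.77^5 = 0.300697
P(X≥1) = 1 − 0.160485 = 0.839515
Ratio = 0.300697 / 0.839515 = 0.358179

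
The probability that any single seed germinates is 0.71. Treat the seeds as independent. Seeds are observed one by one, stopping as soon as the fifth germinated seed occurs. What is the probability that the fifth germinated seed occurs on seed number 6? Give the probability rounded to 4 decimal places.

0.2616

Y = trial on which the fifth success occurs; negative binomial, r=5, p=0.71.
P(Y=6) = C(5,4) · p^5 · (1−p)^1
= 5 · 0.18042 · 0.29 = 0.261613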